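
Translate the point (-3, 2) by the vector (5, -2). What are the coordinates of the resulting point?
(2, 0)

Translation by (5, -2):
x' = -3 + 5 = 2
y' = 2 + -2 = 0
Homogeneous matrix: [[1, 0, 5], [0, 1, -2], [0, 0, 1]]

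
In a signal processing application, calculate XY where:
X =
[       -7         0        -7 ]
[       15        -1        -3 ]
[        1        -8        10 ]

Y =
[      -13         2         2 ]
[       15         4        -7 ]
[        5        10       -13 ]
XY =
[       56       -84        77 ]
[     -225        -4        76 ]
[      -83        70       -72 ]

Matrix multiplication: (XY)[i][j] = sum over k of X[i][k] * Y[k][j].
  (XY)[0][0] = (-7)*(-13) + (0)*(15) + (-7)*(5) = 56
  (XY)[0][1] = (-7)*(2) + (0)*(4) + (-7)*(10) = -84
  (XY)[0][2] = (-7)*(2) + (0)*(-7) + (-7)*(-13) = 77
  (XY)[1][0] = (15)*(-13) + (-1)*(15) + (-3)*(5) = -225
  (XY)[1][1] = (15)*(2) + (-1)*(4) + (-3)*(10) = -4
  (XY)[1][2] = (15)*(2) + (-1)*(-7) + (-3)*(-13) = 76
  (XY)[2][0] = (1)*(-13) + (-8)*(15) + (10)*(5) = -83
  (XY)[2][1] = (1)*(2) + (-8)*(4) + (10)*(10) = 70
  (XY)[2][2] = (1)*(2) + (-8)*(-7) + (10)*(-13) = -72
XY =
[       56       -84        77 ]
[     -225        -4        76 ]
[      -83        70       -72 ]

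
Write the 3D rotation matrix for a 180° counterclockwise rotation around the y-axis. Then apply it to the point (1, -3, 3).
R = [[-1, 0, 0], [0, 1, 0], [0, 0, -1]]; R·(1, -3, 3) = (-1, -3, -3)

Rotation matrix for 180° around y-axis:
cos(180°) = -1, sin(180°) = 0
R = [[-1, 0, 0], [0, 1, 0], [0, 0, -1]]
Apply to (1, -3, 3): R·[1, -3, 3]ᵀ = (-1, -3, -3)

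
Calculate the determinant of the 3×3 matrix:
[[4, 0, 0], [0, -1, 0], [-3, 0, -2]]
8

Expansion along first row:
det = 4·det([[-1,0],[0,-2]]) - 0·det([[0,0],[-3,-2]]) + 0·det([[0,-1],[-3,0]])
    = 4·(-1·-2 - 0·0) - 0·(0·-2 - 0·-3) + 0·(0·0 - -1·-3)
    = 4·2 - 0·0 + 0·-3
    = 8 + 0 + 0 = 8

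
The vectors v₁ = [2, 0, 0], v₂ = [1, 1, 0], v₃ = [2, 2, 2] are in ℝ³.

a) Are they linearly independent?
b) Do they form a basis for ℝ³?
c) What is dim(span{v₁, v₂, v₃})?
Yes independent, yes basis, dim = 3

Stack v₁, v₂, v₃ as rows of a 3×3 matrix.
[[2, 0, 0]; [1, 1, 0]; [2, 2, 2]] is already lower triangular with nonzero diagonal entries (2, 1, 2), so its determinant is the product of the diagonal entries, det = (2)·(1)·(2) = 4 ≠ 0, and the rows are linearly independent.
Three linearly independent vectors in ℝ³ form a basis for ℝ³, so dim(span{v₁,v₂,v₃}) = 3.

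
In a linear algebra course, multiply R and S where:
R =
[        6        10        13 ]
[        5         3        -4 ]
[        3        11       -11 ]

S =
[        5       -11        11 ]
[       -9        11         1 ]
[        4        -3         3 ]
RS =
[       -8         5       115 ]
[      -18       -10        46 ]
[     -128       121        11 ]

Matrix multiplication: (RS)[i][j] = sum over k of R[i][k] * S[k][j].
  (RS)[0][0] = (6)*(5) + (10)*(-9) + (13)*(4) = -8
  (RS)[0][1] = (6)*(-11) + (10)*(11) + (13)*(-3) = 5
  (RS)[0][2] = (6)*(11) + (10)*(1) + (13)*(3) = 115
  (RS)[1][0] = (5)*(5) + (3)*(-9) + (-4)*(4) = -18
  (RS)[1][1] = (5)*(-11) + (3)*(11) + (-4)*(-3) = -10
  (RS)[1][2] = (5)*(11) + (3)*(1) + (-4)*(3) = 46
  (RS)[2][0] = (3)*(5) + (11)*(-9) + (-11)*(4) = -128
  (RS)[2][1] = (3)*(-11) + (11)*(11) + (-11)*(-3) = 121
  (RS)[2][2] = (3)*(11) + (11)*(1) + (-11)*(3) = 11
RS =
[       -8         5       115 ]
[      -18       -10        46 ]
[     -128       121        11 ]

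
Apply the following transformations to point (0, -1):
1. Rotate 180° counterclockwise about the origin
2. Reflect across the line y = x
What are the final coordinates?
(1, 0)

Step 1: Rotate 180° → (0, 1)
Step 2: Reflect across the line y = x → (1, 0)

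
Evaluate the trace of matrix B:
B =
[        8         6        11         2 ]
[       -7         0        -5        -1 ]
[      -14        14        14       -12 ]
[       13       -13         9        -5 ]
tr(B) = 8 + 0 + 14 - 5 = 17

The trace of a square matrix is the sum of its diagonal entries.
Diagonal entries of B: B[0][0] = 8, B[1][1] = 0, B[2][2] = 14, B[3][3] = -5.
tr(B) = 8 + 0 + 14 - 5 = 17.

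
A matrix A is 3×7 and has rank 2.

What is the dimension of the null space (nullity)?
5

The rank-nullity theorem for an m×n matrix states:
rank(A) + nullity(A) = n (the number of columns).
Here n = 7 and rank(A) = 2, so nullity(A) = 7 - 2 = 5.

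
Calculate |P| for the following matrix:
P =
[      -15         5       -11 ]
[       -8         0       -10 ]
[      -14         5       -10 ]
det(P) = -10

Expand along row 0 (cofactor expansion): det(P) = a*(e*i - f*h) - b*(d*i - f*g) + c*(d*h - e*g), where the 3×3 is [[a, b, c], [d, e, f], [g, h, i]].
Minor M_00 = (0)*(-10) - (-10)*(5) = 0 + 50 = 50.
Minor M_01 = (-8)*(-10) - (-10)*(-14) = 80 - 140 = -60.
Minor M_02 = (-8)*(5) - (0)*(-14) = -40 - 0 = -40.
det(P) = (-15)*(50) - (5)*(-60) + (-11)*(-40) = -750 + 300 + 440 = -10.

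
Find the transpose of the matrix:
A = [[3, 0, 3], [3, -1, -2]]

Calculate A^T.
[[3, 3], [0, -1], [3, -2]]

The transpose sends entry (i,j) to (j,i); rows become columns.
Row 0 of A: [3, 0, 3] -> column 0 of A^T.
Row 1 of A: [3, -1, -2] -> column 1 of A^T.
A^T = [[3, 3], [0, -1], [3, -2]]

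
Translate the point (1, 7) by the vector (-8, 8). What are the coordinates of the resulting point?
(-7, 15)

Translation by (-8, 8):
x' = 1 + -8 = -7
y' = 7 + 8 = 15
Homogeneous matrix: [[1, 0, -8], [0, 1, 8], [0, 0, 1]]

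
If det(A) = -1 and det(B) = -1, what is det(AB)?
1

Use the multiplicative property of determinants: det(AB) = det(A)*det(B).
det(AB) = (-1)*(-1) = 1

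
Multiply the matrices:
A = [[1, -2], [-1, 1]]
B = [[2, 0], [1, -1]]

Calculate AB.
[[0, 2], [-1, -1]]

Each entry (i,j) of AB = sum over k of A[i][k]*B[k][j].
(AB)[0][0] = (1)*(2) + (-2)*(1) = 0
(AB)[0][1] = (1)*(0) + (-2)*(-1) = 2
(AB)[1][0] = (-1)*(2) + (1)*(1) = -1
(AB)[1][1] = (-1)*(0) + (1)*(-1) = -1
AB = [[0, 2], [-1, -1]]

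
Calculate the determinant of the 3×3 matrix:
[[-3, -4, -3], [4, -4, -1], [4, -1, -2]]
-73

Expansion along first row:
det = -3·det([[-4,-1],[-1,-2]]) - -4·det([[4,-1],[4,-2]]) + -3·det([[4,-4],[4,-1]])
    = -3·(-4·-2 - -1·-1) - -4·(4·-2 - -1·4) + -3·(4·-1 - -4·4)
    = -3·7 - -4·-4 + -3·12
    = -21 + -16 + -36 = -73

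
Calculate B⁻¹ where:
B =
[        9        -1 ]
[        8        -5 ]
det(B) = -37
B⁻¹ =
[     5/37     -1/37 ]
[     8/37     -9/37 ]

For a 2×2 matrix B = [[a, b], [c, d]] with det(B) ≠ 0, B⁻¹ = (1/det(B)) * [[d, -b], [-c, a]].
det(B) = (9)*(-5) - (-1)*(8) = -45 + 8 = -37.
B⁻¹ = (1/-37) * [[-5, 1], [-8, 9]].
Dividing each entry by -37 and reducing:
B⁻¹ =
[     5/37     -1/37 ]
[     8/37     -9/37 ]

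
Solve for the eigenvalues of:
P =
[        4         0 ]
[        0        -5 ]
λ = -5, 4

Solve det(P - λI) = 0. For a 2×2 matrix the characteristic equation is λ² - (trace)λ + det = 0.
trace(P) = a + d = 4 - 5 = -1.
det(P) = a*d - b*c = (4)*(-5) - (0)*(0) = -20 - 0 = -20.
Characteristic equation: λ² - (-1)λ + (-20) = 0.
Discriminant = (-1)² - 4*(-20) = 1 + 80 = 81.
λ = (-1 ± √81) / 2 = (-1 ± 9) / 2 = -5, 4.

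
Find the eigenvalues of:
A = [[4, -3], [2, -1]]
λ = 1, 2

Solve det(A - λI) = 0. For a 2×2 matrix this is λ² - (trace)λ + det = 0.
trace(A) = 4 - 1 = 3.
det(A) = (4)*(-1) - (-3)*(2) = -4 + 6 = 2.
Characteristic equation: λ² - (3)λ + (2) = 0.
Discriminant: (3)² - 4*(2) = 9 - 8 = 1.
Roots: λ = (3 ± √1) / 2 = 1, 2.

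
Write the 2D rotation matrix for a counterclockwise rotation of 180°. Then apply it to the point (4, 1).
R = [[-1, 0], [0, -1]]; R·(4, 1) = (-4, -1)

Rotation matrix formula: R(θ) = [[cos θ, -sin θ], [sin θ, cos θ]]
For θ = 180°:
cos(180°) = -1
sin(180°) = 0
R = [[-1, 0], [0, -1]]
Apply to (4, 1): [-1·4 + (0)·1, 0·4 + -1·1] = (-4, -1)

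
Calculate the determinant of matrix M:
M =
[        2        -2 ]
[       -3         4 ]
det(M) = 2

For a 2×2 matrix [[a, b], [c, d]], det = a*d - b*c.
det(M) = (2)*(4) - (-2)*(-3) = 8 - 6 = 2.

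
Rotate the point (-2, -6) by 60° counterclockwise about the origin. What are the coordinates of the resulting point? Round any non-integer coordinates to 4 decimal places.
(4.1962, -4.7321)

Rotation matrix R(θ) = [[cos θ, -sin θ], [sin θ, cos θ]]; for θ = 60°:
R = [[1/2, -√3/2], [√3/2, 1/2]]
Result: R × [-2, -6]ᵀ = [1/2·-2 + (-√3/2)·-6, √3/2·-2 + (1/2)·-6]ᵀ = (4.1962, -4.7321)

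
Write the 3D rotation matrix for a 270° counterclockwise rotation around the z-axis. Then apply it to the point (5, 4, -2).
R = [[0, 1, 0], [-1, 0, 0], [0, 0, 1]]; R·(5, 4, -2) = (4, -5, -2)

Rotation matrix for 270° around z-axis:
cos(270°) = 0, sin(270°) = -1
R = [[0, 1, 0], [-1, 0, 0], [0, 0, 1]]
Apply to (5, 4, -2): R·[5, 4, -2]ᵀ = (4, -5, -2)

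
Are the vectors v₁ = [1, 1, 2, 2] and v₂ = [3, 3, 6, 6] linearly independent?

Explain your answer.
No, linearly dependent (v₂ = 3·v₁)

Check whether there is a scalar k with v₂ = k·v₁.
Comparing components, k = 3 satisfies 3·[1, 1, 2, 2] = [3, 3, 6, 6].
Since v₂ is a scalar multiple of v₁, the two vectors are linearly dependent.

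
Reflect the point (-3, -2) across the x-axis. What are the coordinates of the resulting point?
(-3, 2)

Reflection across x-axis: (-3, -2) → (-3, 2)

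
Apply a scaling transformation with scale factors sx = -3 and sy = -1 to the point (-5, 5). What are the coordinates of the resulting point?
(15, -5)

Scaling matrix:
[[-3, 0], [0, -1]]
Result: (-5 × -3, 5 × -1) = (15, -5)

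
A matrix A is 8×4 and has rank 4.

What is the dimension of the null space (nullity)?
0

The rank-nullity theorem for an m×n matrix states:
rank(A) + nullity(A) = n (the number of columns).
Here n = 4 and rank(A) = 4, so nullity(A) = 4 - 4 = 0.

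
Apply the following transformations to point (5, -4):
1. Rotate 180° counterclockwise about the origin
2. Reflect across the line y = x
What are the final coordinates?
(4, -5)

Step 1: Rotate 180° → (-5, 4)
Step 2: Reflect across the line y = x → (4, -5)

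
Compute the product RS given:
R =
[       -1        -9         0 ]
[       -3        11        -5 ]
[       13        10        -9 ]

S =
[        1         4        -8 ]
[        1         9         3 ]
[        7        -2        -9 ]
RS =
[      -10       -85       -19 ]
[      -27        97       102 ]
[      -40       160         7 ]

Matrix multiplication: (RS)[i][j] = sum over k of R[i][k] * S[k][j].
  (RS)[0][0] = (-1)*(1) + (-9)*(1) + (0)*(7) = -10
  (RS)[0][1] = (-1)*(4) + (-9)*(9) + (0)*(-2) = -85
  (RS)[0][2] = (-1)*(-8) + (-9)*(3) + (0)*(-9) = -19
  (RS)[1][0] = (-3)*(1) + (11)*(1) + (-5)*(7) = -27
  (RS)[1][1] = (-3)*(4) + (11)*(9) + (-5)*(-2) = 97
  (RS)[1][2] = (-3)*(-8) + (11)*(3) + (-5)*(-9) = 102
  (RS)[2][0] = (13)*(1) + (10)*(1) + (-9)*(7) = -40
  (RS)[2][1] = (13)*(4) + (10)*(9) + (-9)*(-2) = 160
  (RS)[2][2] = (13)*(-8) + (10)*(3) + (-9)*(-9) = 7
RS =
[      -10       -85       -19 ]
[      -27        97       102 ]
[      -40       160         7 ]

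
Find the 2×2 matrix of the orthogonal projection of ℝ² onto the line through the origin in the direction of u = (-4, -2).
[[4/5, 2/5], [2/5, 1/5]]

The orthogonal projection onto the line spanned by a nonzero vector u = (a, b) has matrix P = (u uᵀ) / (uᵀ u) = (1/(a² + b²)) · [[a², ab], [ab, b²]].
Here u = (-4, -2), so a² + b² = 16 + 4 = 20.
P = (1/20) · [[16, 8], [8, 4]] = [[4/5, 2/5], [2/5, 1/5]].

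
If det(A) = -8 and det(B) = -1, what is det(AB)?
8

Use the multiplicative property of determinants: det(AB) = det(A)*det(B).
det(AB) = (-8)*(-1) = 8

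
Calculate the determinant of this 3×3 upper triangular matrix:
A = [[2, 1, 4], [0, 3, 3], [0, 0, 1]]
6

The determinant of a triangular matrix is the product of its diagonal entries (the off-diagonal entries above the diagonal do not affect it).
det(A) = (2) * (3) * (1) = 6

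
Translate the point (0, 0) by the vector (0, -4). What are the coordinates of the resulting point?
(0, -4)

Translation by (0, -4):
x' = 0 + 0 = 0
y' = 0 + -4 = -4
Homogeneous matrix: [[1, 0, 0], [0, 1, -4], [0, 0, 1]]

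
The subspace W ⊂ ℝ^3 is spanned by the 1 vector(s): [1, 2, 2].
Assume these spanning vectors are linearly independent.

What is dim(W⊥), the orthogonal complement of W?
dim(W⊥) = 2

For any subspace W of ℝ^n, dim(W) + dim(W⊥) = n (the whole-space dimension).
Here the given 1 vectors are linearly independent, so dim(W) = 1.
Thus dim(W⊥) = n - dim(W) = 3 - 1 = 2.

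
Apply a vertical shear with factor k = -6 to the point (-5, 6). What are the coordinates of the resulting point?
(-5, 36)

Shear matrix for vertical shear with factor k = -6:
[[1, 0], [-6, 1]]
Result: (-5, 6) → (-5, 36)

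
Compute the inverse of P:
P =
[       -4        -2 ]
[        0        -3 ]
det(P) = 12
P⁻¹ =
[     -1/4       1/6 ]
[        0      -1/3 ]

For a 2×2 matrix P = [[a, b], [c, d]] with det(P) ≠ 0, P⁻¹ = (1/det(P)) * [[d, -b], [-c, a]].
det(P) = (-4)*(-3) - (-2)*(0) = 12 - 0 = 12.
P⁻¹ = (1/12) * [[-3, 2], [0, -4]].
Dividing each entry by 12 and reducing:
P⁻¹ =
[     -1/4       1/6 ]
[        0      -1/3 ]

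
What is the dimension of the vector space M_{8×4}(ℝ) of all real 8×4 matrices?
Dimension = 32

A real 8×4 matrix is determined by its 8·4 = 32 independent entries.
A standard basis is {E_ij : 1 ≤ i ≤ 8, 1 ≤ j ≤ 4}, where E_ij has a 1 in position (i, j) and 0 elsewhere — there are 32 such matrices, and they are linearly independent and span M_{8×4}(ℝ).
Therefore dim(M_{8×4}(ℝ)) = 32.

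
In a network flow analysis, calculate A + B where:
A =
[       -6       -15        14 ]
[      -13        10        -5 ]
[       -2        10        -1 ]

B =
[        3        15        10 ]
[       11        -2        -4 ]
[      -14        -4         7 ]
A + B =
[       -3         0        24 ]
[       -2         8        -9 ]
[      -16         6         6 ]

Matrix addition is elementwise: (A+B)[i][j] = A[i][j] + B[i][j].
  (A+B)[0][0] = (-6) + (3) = -3
  (A+B)[0][1] = (-15) + (15) = 0
  (A+B)[0][2] = (14) + (10) = 24
  (A+B)[1][0] = (-13) + (11) = -2
  (A+B)[1][1] = (10) + (-2) = 8
  (A+B)[1][2] = (-5) + (-4) = -9
  (A+B)[2][0] = (-2) + (-14) = -16
  (A+B)[2][1] = (10) + (-4) = 6
  (A+B)[2][2] = (-1) + (7) = 6
A + B =
[       -3         0        24 ]
[       -2         8        -9 ]
[      -16         6         6 ]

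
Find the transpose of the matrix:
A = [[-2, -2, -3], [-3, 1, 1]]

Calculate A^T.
[[-2, -3], [-2, 1], [-3, 1]]

The transpose sends entry (i,j) to (j,i); rows become columns.
Row 0 of A: [-2, -2, -3] -> column 0 of A^T.
Row 1 of A: [-3, 1, 1] -> column 1 of A^T.
A^T = [[-2, -3], [-2, 1], [-3, 1]]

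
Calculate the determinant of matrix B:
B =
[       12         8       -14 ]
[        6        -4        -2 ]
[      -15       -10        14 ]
det(B) = 336

Expand along row 0 (cofactor expansion): det(B) = a*(e*i - f*h) - b*(d*i - f*g) + c*(d*h - e*g), where the 3×3 is [[a, b, c], [d, e, f], [g, h, i]].
Minor M_00 = (-4)*(14) - (-2)*(-10) = -56 - 20 = -76.
Minor M_01 = (6)*(14) - (-2)*(-15) = 84 - 30 = 54.
Minor M_02 = (6)*(-10) - (-4)*(-15) = -60 - 60 = -120.
det(B) = (12)*(-76) - (8)*(54) + (-14)*(-120) = -912 - 432 + 1680 = 336.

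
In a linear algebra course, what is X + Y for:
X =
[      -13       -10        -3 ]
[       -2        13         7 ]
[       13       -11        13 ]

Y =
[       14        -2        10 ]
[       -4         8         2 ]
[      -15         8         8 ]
X + Y =
[        1       -12         7 ]
[       -6        21         9 ]
[       -2        -3        21 ]

Matrix addition is elementwise: (X+Y)[i][j] = X[i][j] + Y[i][j].
  (X+Y)[0][0] = (-13) + (14) = 1
  (X+Y)[0][1] = (-10) + (-2) = -12
  (X+Y)[0][2] = (-3) + (10) = 7
  (X+Y)[1][0] = (-2) + (-4) = -6
  (X+Y)[1][1] = (13) + (8) = 21
  (X+Y)[1][2] = (7) + (2) = 9
  (X+Y)[2][0] = (13) + (-15) = -2
  (X+Y)[2][1] = (-11) + (8) = -3
  (X+Y)[2][2] = (13) + (8) = 21
X + Y =
[        1       -12         7 ]
[       -6        21         9 ]
[       -2        -3        21 ]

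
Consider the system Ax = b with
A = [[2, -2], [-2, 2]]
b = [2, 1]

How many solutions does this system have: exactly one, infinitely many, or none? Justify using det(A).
No solution

det(A) = (2)*(2) - (-2)*(-2) = 0, so A is singular.
The column space of A is span(column 1) = span([2, -2]).
b = [2, 1] is not a scalar multiple of column 1, so b ∉ column space and the system is inconsistent — no solution.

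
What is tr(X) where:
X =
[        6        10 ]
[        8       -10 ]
tr(X) = 6 - 10 = -4

The trace of a square matrix is the sum of its diagonal entries.
Diagonal entries of X: X[0][0] = 6, X[1][1] = -10.
tr(X) = 6 - 10 = -4.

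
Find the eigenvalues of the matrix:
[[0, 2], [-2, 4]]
λ = 2 and λ = 2

Characteristic equation: det(A - λI) = 0
λ² - (trace)λ + (det) = 0
λ² - (4)λ + (4) = 0
λ² - 4λ + 4 = 0
Solving: λ = 2, 2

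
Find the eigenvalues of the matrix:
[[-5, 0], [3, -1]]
λ = -5 and λ = -1

Characteristic equation: det(A - λI) = 0
λ² - (trace)λ + (det) = 0
λ² - (-6)λ + (5) = 0
λ² + 6λ + 5 = 0
Solving: λ = -5, -1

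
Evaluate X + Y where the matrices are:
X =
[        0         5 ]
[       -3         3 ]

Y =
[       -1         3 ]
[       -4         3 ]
X + Y =
[       -1         8 ]
[       -7         6 ]

Matrix addition is elementwise: (X+Y)[i][j] = X[i][j] + Y[i][j].
  (X+Y)[0][0] = (0) + (-1) = -1
  (X+Y)[0][1] = (5) + (3) = 8
  (X+Y)[1][0] = (-3) + (-4) = -7
  (X+Y)[1][1] = (3) + (3) = 6
X + Y =
[       -1         8 ]
[       -7         6 ]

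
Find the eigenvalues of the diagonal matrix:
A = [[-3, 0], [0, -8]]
λ₁ = -3, λ₂ = -8

The characteristic polynomial of A is det(A - λI) = (-3 - λ)(-8 - λ) = 0.
The roots are λ = -3 and λ = -8, so the eigenvalues are the diagonal entries.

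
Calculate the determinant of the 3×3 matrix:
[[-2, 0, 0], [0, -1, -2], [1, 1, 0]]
-4

Expansion along first row:
det = -2·det([[-1,-2],[1,0]]) - 0·det([[0,-2],[1,0]]) + 0·det([[0,-1],[1,1]])
    = -2·(-1·0 - -2·1) - 0·(0·0 - -2·1) + 0·(0·1 - -1·1)
    = -2·2 - 0·2 + 0·1
    = -4 + 0 + 0 = -4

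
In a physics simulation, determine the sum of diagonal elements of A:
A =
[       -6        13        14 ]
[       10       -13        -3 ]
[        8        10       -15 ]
tr(A) = -6 - 13 - 15 = -34

The trace of a square matrix is the sum of its diagonal entries.
Diagonal entries of A: A[0][0] = -6, A[1][1] = -13, A[2][2] = -15.
tr(A) = -6 - 13 - 15 = -34.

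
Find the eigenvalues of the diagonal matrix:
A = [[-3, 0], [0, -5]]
λ₁ = -3, λ₂ = -5

The characteristic polynomial of A is det(A - λI) = (-3 - λ)(-5 - λ) = 0.
The roots are λ = -3 and λ = -5, so the eigenvalues are the diagonal entries.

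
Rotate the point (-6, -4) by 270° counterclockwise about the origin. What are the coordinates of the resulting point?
(-4, 6)

Rotation matrix R(θ) = [[cos θ, -sin θ], [sin θ, cos θ]]; for θ = 270°:
R = [[0, 1], [-1, 0]]
Result: R × [-6, -4]ᵀ = [0·-6 + (1)·-4, -1·-6 + (0)·-4]ᵀ = (-4, 6)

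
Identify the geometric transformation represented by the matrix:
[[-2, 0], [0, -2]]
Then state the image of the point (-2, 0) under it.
uniform scaling by factor -2; image of (-2, 0) is (4, 0)

This is a diagonal matrix with equal entries -2, so it scales both axes by the same factor -2.
The matrix [[-2, 0], [0, -2]] represents: uniform scaling by factor -2.
Applying it to (-2, 0): [-2·-2 + 0·0, 0·-2 + -2·0] = (4, 0).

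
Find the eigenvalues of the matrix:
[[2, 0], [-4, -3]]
λ = -3 and λ = 2

Characteristic equation: det(A - λI) = 0
λ² - (trace)λ + (det) = 0
λ² - (-1)λ + (-6) = 0
λ² + 1λ - 6 = 0
Solving: λ = -3, 2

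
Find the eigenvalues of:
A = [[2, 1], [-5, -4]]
λ = -3, 1

Solve det(A - λI) = 0. For a 2×2 matrix this is λ² - (trace)λ + det = 0.
trace(A) = 2 - 4 = -2.
det(A) = (2)*(-4) - (1)*(-5) = -8 + 5 = -3.
Characteristic equation: λ² - (-2)λ + (-3) = 0.
Discriminant: (-2)² - 4*(-3) = 4 + 12 = 16.
Roots: λ = (-2 ± √16) / 2 = -3, 1.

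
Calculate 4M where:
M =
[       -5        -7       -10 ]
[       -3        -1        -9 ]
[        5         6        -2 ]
4M =
[      -20       -28       -40 ]
[      -12        -4       -36 ]
[       20        24        -8 ]

Scalar multiplication is elementwise: (4M)[i][j] = 4 * M[i][j].
  (4M)[0][0] = 4 * (-5) = -20
  (4M)[0][1] = 4 * (-7) = -28
  (4M)[0][2] = 4 * (-10) = -40
  (4M)[1][0] = 4 * (-3) = -12
  (4M)[1][1] = 4 * (-1) = -4
  (4M)[1][2] = 4 * (-9) = -36
  (4M)[2][0] = 4 * (5) = 20
  (4M)[2][1] = 4 * (6) = 24
  (4M)[2][2] = 4 * (-2) = -8
4M =
[      -20       -28       -40 ]
[      -12        -4       -36 ]
[       20        24        -8 ]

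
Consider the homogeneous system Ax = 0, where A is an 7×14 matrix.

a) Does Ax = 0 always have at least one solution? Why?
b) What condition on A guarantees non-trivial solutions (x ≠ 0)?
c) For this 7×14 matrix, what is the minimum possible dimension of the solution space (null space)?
a) Yes, x = 0 is always a solution. b) When A has linearly dependent columns (rank < n). c) Minimum nullity = 7.

a) x = 0 satisfies A·0 = 0, so the zero vector is always a solution.
b) Non-trivial solutions exist iff the columns of A are linearly dependent, equivalently rank(A) < n (the number of columns).
c) By rank-nullity, rank(A) + nullity(A) = n = 14. Since A has only 7 rows, rank(A) ≤ 7, so nullity(A) ≥ 14 - 7 = 7.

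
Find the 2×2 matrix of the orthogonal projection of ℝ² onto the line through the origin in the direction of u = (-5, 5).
[[1/2, -1/2], [-1/2, 1/2]]

The orthogonal projection onto the line spanned by a nonzero vector u = (a, b) has matrix P = (u uᵀ) / (uᵀ u) = (1/(a² + b²)) · [[a², ab], [ab, b²]].
Here u = (-5, 5), so a² + b² = 25 + 25 = 50.
P = (1/50) · [[25, -25], [-25, 25]] = [[1/2, -1/2], [-1/2, 1/2]].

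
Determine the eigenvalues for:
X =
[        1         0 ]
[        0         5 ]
λ = 1, 5

Solve det(X - λI) = 0. For a 2×2 matrix the characteristic equation is λ² - (trace)λ + det = 0.
trace(X) = a + d = 1 + 5 = 6.
det(X) = a*d - b*c = (1)*(5) - (0)*(0) = 5 - 0 = 5.
Characteristic equation: λ² - (6)λ + (5) = 0.
Discriminant = (6)² - 4*(5) = 36 - 20 = 16.
λ = (6 ± √16) / 2 = (6 ± 4) / 2 = 1, 5.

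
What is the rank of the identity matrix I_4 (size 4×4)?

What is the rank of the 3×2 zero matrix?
rank(I_4) = 4, rank(0) = 0

The identity I_4 has 4 columns that are the standard basis vectors e_1, …, e_4. These are linearly independent, so all 4 columns are pivots and rank(I_4) = 4.
The 3×2 zero matrix has every entry zero, so every row is the zero row and there are no pivots; rank(0) = 0.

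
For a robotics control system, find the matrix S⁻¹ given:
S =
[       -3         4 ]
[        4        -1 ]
det(S) = -13
S⁻¹ =
[     1/13      4/13 ]
[     4/13      3/13 ]

For a 2×2 matrix S = [[a, b], [c, d]] with det(S) ≠ 0, S⁻¹ = (1/det(S)) * [[d, -b], [-c, a]].
det(S) = (-3)*(-1) - (4)*(4) = 3 - 16 = -13.
S⁻¹ = (1/-13) * [[-1, -4], [-4, -3]].
Dividing each entry by -13 and reducing:
S⁻¹ =
[     1/13      4/13 ]
[     4/13      3/13 ]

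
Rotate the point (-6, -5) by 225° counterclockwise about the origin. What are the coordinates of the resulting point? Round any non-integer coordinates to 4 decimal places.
(0.7071, 7.7782)

Rotation matrix R(θ) = [[cos θ, -sin θ], [sin θ, cos θ]]; for θ = 225°:
R = [[-√2/2, √2/2], [-√2/2, -√2/2]]
Result: R × [-6, -5]ᵀ = [-√2/2·-6 + (√2/2)·-5, -√2/2·-6 + (-√2/2)·-5]ᵀ = (0.7071, 7.7782)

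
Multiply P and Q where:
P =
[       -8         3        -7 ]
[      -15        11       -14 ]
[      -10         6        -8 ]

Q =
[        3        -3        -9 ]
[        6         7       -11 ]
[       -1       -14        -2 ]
PQ =
[        1       143        53 ]
[       35       318        42 ]
[       14       184        40 ]

Matrix multiplication: (PQ)[i][j] = sum over k of P[i][k] * Q[k][j].
  (PQ)[0][0] = (-8)*(3) + (3)*(6) + (-7)*(-1) = 1
  (PQ)[0][1] = (-8)*(-3) + (3)*(7) + (-7)*(-14) = 143
  (PQ)[0][2] = (-8)*(-9) + (3)*(-11) + (-7)*(-2) = 53
  (PQ)[1][0] = (-15)*(3) + (11)*(6) + (-14)*(-1) = 35
  (PQ)[1][1] = (-15)*(-3) + (11)*(7) + (-14)*(-14) = 318
  (PQ)[1][2] = (-15)*(-9) + (11)*(-11) + (-14)*(-2) = 42
  (PQ)[2][0] = (-10)*(3) + (6)*(6) + (-8)*(-1) = 14
  (PQ)[2][1] = (-10)*(-3) + (6)*(7) + (-8)*(-14) = 184
  (PQ)[2][2] = (-10)*(-9) + (6)*(-11) + (-8)*(-2) = 40
PQ =
[        1       143        53 ]
[       35       318        42 ]
[       14       184        40 ]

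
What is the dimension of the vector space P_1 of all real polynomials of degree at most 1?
Dimension = 2

A polynomial of degree at most 1 can be written as a₀ + a₁x, with 2 free coefficients a₀, a₁.
The set {1, x} is a basis: it spans P_1 (every such polynomial is a linear combination of these) and is linearly independent (a polynomial is zero iff all its coefficients are zero).
Therefore dim(P_1) = 1 + 1 = 2.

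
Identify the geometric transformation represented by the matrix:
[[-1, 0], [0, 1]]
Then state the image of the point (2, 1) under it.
reflection across the y-axis; image of (2, 1) is (-2, 1)

This is a symmetric orthogonal matrix with determinant -1, which characterizes a reflection in ℝ².
The matrix [[-1, 0], [0, 1]] represents: reflection across the y-axis.
Applying it to (2, 1): [-1·2 + 0·1, 0·2 + 1·1] = (-2, 1).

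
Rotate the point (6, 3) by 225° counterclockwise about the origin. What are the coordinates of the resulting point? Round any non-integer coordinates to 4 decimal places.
(-2.1213, -6.3640)

Rotation matrix R(θ) = [[cos θ, -sin θ], [sin θ, cos θ]]; for θ = 225°:
R = [[-√2/2, √2/2], [-√2/2, -√2/2]]
Result: R × [6, 3]ᵀ = [-√2/2·6 + (√2/2)·3, -√2/2·6 + (-√2/2)·3]ᵀ = (-2.1213, -6.3640)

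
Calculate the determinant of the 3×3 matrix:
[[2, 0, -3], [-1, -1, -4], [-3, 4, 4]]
45

Expansion along first row:
det = 2·det([[-1,-4],[4,4]]) - 0·det([[-1,-4],[-3,4]]) + -3·det([[-1,-1],[-3,4]])
    = 2·(-1·4 - -4·4) - 0·(-1·4 - -4·-3) + -3·(-1·4 - -1·-3)
    = 2·12 - 0·-16 + -3·-7
    = 24 + 0 + 21 = 45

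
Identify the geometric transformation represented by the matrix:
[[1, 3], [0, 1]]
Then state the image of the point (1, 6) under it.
horizontal shear with factor 3; image of (1, 6) is (19, 6)

The matrix [[1, k], [0, 1]] sends (x, y) to (x + 3y, y), leaving the y-coordinate fixed: a horizontal shear.
The matrix [[1, 3], [0, 1]] represents: horizontal shear with factor 3.
Applying it to (1, 6): [1·1 + 3·6, 0·1 + 1·6] = (19, 6).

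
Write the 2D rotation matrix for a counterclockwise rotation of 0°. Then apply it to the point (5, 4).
R = [[1, 0], [0, 1]]; R·(5, 4) = (5, 4)

Rotation matrix formula: R(θ) = [[cos θ, -sin θ], [sin θ, cos θ]]
For θ = 0°:
cos(0°) = 1
sin(0°) = 0
R = [[1, 0], [0, 1]]
Apply to (5, 4): [1·5 + (0)·4, 0·5 + 1·4] = (5, 4)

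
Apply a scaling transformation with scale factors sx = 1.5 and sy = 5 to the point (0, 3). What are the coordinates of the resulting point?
(0.0, 15)

Scaling matrix:
[[1.50, 0], [0, 5]]
Result: (0 × 1.5, 3 × 5) = (0.0, 15)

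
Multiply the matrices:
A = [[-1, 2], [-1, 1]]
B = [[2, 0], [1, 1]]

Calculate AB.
[[0, 2], [-1, 1]]

Each entry (i,j) of AB = sum over k of A[i][k]*B[k][j].
(AB)[0][0] = (-1)*(2) + (2)*(1) = 0
(AB)[0][1] = (-1)*(0) + (2)*(1) = 2
(AB)[1][0] = (-1)*(2) + (1)*(1) = -1
(AB)[1][1] = (-1)*(0) + (1)*(1) = 1
AB = [[0, 2], [-1, 1]]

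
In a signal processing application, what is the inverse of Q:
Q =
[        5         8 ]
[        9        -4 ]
det(Q) = -92
Q⁻¹ =
[     1/23      2/23 ]
[     9/92     -5/92 ]

For a 2×2 matrix Q = [[a, b], [c, d]] with det(Q) ≠ 0, Q⁻¹ = (1/det(Q)) * [[d, -b], [-c, a]].
det(Q) = (5)*(-4) - (8)*(9) = -20 - 72 = -92.
Q⁻¹ = (1/-92) * [[-4, -8], [-9, 5]].
Dividing each entry by -92 and reducing:
Q⁻¹ =
[     1/23      2/23 ]
[     9/92     -5/92 ]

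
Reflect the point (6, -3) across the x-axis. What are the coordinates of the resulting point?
(6, 3)

Reflection across x-axis: (6, -3) → (6, 3)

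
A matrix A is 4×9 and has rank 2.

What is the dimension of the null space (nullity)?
7

The rank-nullity theorem for an m×n matrix states:
rank(A) + nullity(A) = n (the number of columns).
Here n = 9 and rank(A) = 2, so nullity(A) = 9 - 2 = 7.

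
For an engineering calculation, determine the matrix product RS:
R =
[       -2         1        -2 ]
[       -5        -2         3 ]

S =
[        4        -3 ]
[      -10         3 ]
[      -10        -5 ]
RS =
[        2        19 ]
[      -30        -6 ]

Matrix multiplication: (RS)[i][j] = sum over k of R[i][k] * S[k][j].
  (RS)[0][0] = (-2)*(4) + (1)*(-10) + (-2)*(-10) = 2
  (RS)[0][1] = (-2)*(-3) + (1)*(3) + (-2)*(-5) = 19
  (RS)[1][0] = (-5)*(4) + (-2)*(-10) + (3)*(-10) = -30
  (RS)[1][1] = (-5)*(-3) + (-2)*(3) + (3)*(-5) = -6
RS =
[        2        19 ]
[      -30        -6 ]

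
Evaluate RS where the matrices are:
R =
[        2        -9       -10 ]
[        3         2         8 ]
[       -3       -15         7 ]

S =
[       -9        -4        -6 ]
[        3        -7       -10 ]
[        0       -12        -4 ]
RS =
[      -45       175       118 ]
[      -21      -122       -70 ]
[      -18        33       140 ]

Matrix multiplication: (RS)[i][j] = sum over k of R[i][k] * S[k][j].
  (RS)[0][0] = (2)*(-9) + (-9)*(3) + (-10)*(0) = -45
  (RS)[0][1] = (2)*(-4) + (-9)*(-7) + (-10)*(-12) = 175
  (RS)[0][2] = (2)*(-6) + (-9)*(-10) + (-10)*(-4) = 118
  (RS)[1][0] = (3)*(-9) + (2)*(3) + (8)*(0) = -21
  (RS)[1][1] = (3)*(-4) + (2)*(-7) + (8)*(-12) = -122
  (RS)[1][2] = (3)*(-6) + (2)*(-10) + (8)*(-4) = -70
  (RS)[2][0] = (-3)*(-9) + (-15)*(3) + (7)*(0) = -18
  (RS)[2][1] = (-3)*(-4) + (-15)*(-7) + (7)*(-12) = 33
  (RS)[2][2] = (-3)*(-6) + (-15)*(-10) + (7)*(-4) = 140
RS =
[      -45       175       118 ]
[      -21      -122       -70 ]
[      -18        33       140 ]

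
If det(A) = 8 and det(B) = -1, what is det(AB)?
-8

Use the multiplicative property of determinants: det(AB) = det(A)*det(B).
det(AB) = (8)*(-1) = -8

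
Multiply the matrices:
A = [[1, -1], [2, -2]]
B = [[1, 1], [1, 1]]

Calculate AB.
[[0, 0], [0, 0]]

Each entry (i,j) of AB = sum over k of A[i][k]*B[k][j].
(AB)[0][0] = (1)*(1) + (-1)*(1) = 0
(AB)[0][1] = (1)*(1) + (-1)*(1) = 0
(AB)[1][0] = (2)*(1) + (-2)*(1) = 0
(AB)[1][1] = (2)*(1) + (-2)*(1) = 0
AB = [[0, 0], [0, 0]]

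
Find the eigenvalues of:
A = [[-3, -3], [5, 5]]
λ = 0, 2

Solve det(A - λI) = 0. For a 2×2 matrix this is λ² - (trace)λ + det = 0.
trace(A) = -3 + 5 = 2.
det(A) = (-3)*(5) - (-3)*(5) = -15 + 15 = 0.
Characteristic equation: λ² - (2)λ + (0) = 0.
Discriminant: (2)² - 4*(0) = 4 - 0 = 4.
Roots: λ = (2 ± √4) / 2 = 0, 2.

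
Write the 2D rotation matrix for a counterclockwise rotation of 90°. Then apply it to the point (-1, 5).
R = [[0, -1], [1, 0]]; R·(-1, 5) = (-5, -1)

Rotation matrix formula: R(θ) = [[cos θ, -sin θ], [sin θ, cos θ]]
For θ = 90°:
cos(90°) = 0
sin(90°) = 1
R = [[0, -1], [1, 0]]
Apply to (-1, 5): [0·-1 + (-1)·5, 1·-1 + 0·5] = (-5, -1)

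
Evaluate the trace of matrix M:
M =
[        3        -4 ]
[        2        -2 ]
tr(M) = 3 - 2 = 1

The trace of a square matrix is the sum of its diagonal entries.
Diagonal entries of M: M[0][0] = 3, M[1][1] = -2.
tr(M) = 3 - 2 = 1.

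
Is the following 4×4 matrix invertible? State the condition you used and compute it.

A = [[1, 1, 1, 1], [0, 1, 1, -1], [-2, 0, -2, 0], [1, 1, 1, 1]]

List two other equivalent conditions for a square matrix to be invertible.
No, not invertible; det(A) = 0 (two rows are equal, so the rows are linearly dependent). Equivalent conditions (failing for this A): rank(A) < 4; Ax = 0 has non-trivial solutions; 0 is an eigenvalue; the columns are linearly dependent.

To check invertibility, compute det(A).
In this matrix, row 0 and the last row are identical, so one row is a scalar multiple of another and the rows are linearly dependent.
A matrix with linearly dependent rows has det = 0 and is not invertible.
Equivalent failed conditions:
- rank(A) < 4.
- Ax = 0 has non-trivial solutions.
- 0 is an eigenvalue.
- The columns are linearly dependent.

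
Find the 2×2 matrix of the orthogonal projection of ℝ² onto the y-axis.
[[0, 0], [0, 1]]

The orthogonal projection onto the line spanned by a nonzero vector u = (a, b) has matrix P = (u uᵀ) / (uᵀ u) = (1/(a² + b²)) · [[a², ab], [ab, b²]].
Here u = (0, 1), so a² + b² = 0 + 1 = 1.
P = (1/1) · [[0, 0], [0, 1]] = [[0, 0], [0, 1]].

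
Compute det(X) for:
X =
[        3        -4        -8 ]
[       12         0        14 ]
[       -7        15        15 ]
det(X) = -958

Expand along row 0 (cofactor expansion): det(X) = a*(e*i - f*h) - b*(d*i - f*g) + c*(d*h - e*g), where the 3×3 is [[a, b, c], [d, e, f], [g, h, i]].
Minor M_00 = (0)*(15) - (14)*(15) = 0 - 210 = -210.
Minor M_01 = (12)*(15) - (14)*(-7) = 180 + 98 = 278.
Minor M_02 = (12)*(15) - (0)*(-7) = 180 - 0 = 180.
det(X) = (3)*(-210) - (-4)*(278) + (-8)*(180) = -630 + 1112 - 1440 = -958.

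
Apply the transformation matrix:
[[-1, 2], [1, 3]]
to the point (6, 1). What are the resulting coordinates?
(-4, 9)

Matrix multiplication:
[[-1, 2], [1, 3]] × [6, 1]ᵀ
= [-1×6 + 2×1, 1×6 + 3×1]ᵀ
= [-4.0000, 9.0000]ᵀ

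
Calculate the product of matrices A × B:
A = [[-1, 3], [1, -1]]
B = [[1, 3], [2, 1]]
[[5, 0], [-1, 2]]

Matrix multiplication:
C[0][0] = -1×1 + 3×2 = 5
C[0][1] = -1×3 + 3×1 = 0
C[1][0] = 1×1 + -1×2 = -1
C[1][1] = 1×3 + -1×1 = 2
Result: [[5, 0], [-1, 2]]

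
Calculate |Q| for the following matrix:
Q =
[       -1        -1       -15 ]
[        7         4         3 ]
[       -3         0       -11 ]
det(Q) = -204

Expand along row 0 (cofactor expansion): det(Q) = a*(e*i - f*h) - b*(d*i - f*g) + c*(d*h - e*g), where the 3×3 is [[a, b, c], [d, e, f], [g, h, i]].
Minor M_00 = (4)*(-11) - (3)*(0) = -44 - 0 = -44.
Minor M_01 = (7)*(-11) - (3)*(-3) = -77 + 9 = -68.
Minor M_02 = (7)*(0) - (4)*(-3) = 0 + 12 = 12.
det(Q) = (-1)*(-44) - (-1)*(-68) + (-15)*(12) = 44 - 68 - 180 = -204.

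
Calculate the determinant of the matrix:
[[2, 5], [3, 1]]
-13

For a 2×2 matrix [[a, b], [c, d]], det = ad - bc
det = (2)(1) - (5)(3) = 2 - 15 = -13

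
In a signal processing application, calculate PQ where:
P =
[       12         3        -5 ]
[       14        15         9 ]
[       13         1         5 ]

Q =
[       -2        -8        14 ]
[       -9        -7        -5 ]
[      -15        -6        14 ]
PQ =
[       24       -87        83 ]
[     -298      -271       247 ]
[     -110      -141       247 ]

Matrix multiplication: (PQ)[i][j] = sum over k of P[i][k] * Q[k][j].
  (PQ)[0][0] = (12)*(-2) + (3)*(-9) + (-5)*(-15) = 24
  (PQ)[0][1] = (12)*(-8) + (3)*(-7) + (-5)*(-6) = -87
  (PQ)[0][2] = (12)*(14) + (3)*(-5) + (-5)*(14) = 83
  (PQ)[1][0] = (14)*(-2) + (15)*(-9) + (9)*(-15) = -298
  (PQ)[1][1] = (14)*(-8) + (15)*(-7) + (9)*(-6) = -271
  (PQ)[1][2] = (14)*(14) + (15)*(-5) + (9)*(14) = 247
  (PQ)[2][0] = (13)*(-2) + (1)*(-9) + (5)*(-15) = -110
  (PQ)[2][1] = (13)*(-8) + (1)*(-7) + (5)*(-6) = -141
  (PQ)[2][2] = (13)*(14) + (1)*(-5) + (5)*(14) = 247
PQ =
[       24       -87        83 ]
[     -298      -271       247 ]
[     -110      -141       247 ]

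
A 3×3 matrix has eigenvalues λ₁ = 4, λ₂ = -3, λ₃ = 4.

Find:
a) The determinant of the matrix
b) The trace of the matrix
det = -48, trace = 5

Two standard eigenvalue identities:
- det(A) equals the product of the eigenvalues (counted with multiplicity).
- trace(A) equals the sum of the eigenvalues.
det(A) = (4)*(-3)*(4) = -48.
trace(A) = 4 - 3 + 4 = 5.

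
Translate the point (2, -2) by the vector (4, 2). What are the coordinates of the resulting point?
(6, 0)

Translation by (4, 2):
x' = 2 + 4 = 6
y' = -2 + 2 = 0
Homogeneous matrix: [[1, 0, 4], [0, 1, 2], [0, 0, 1]]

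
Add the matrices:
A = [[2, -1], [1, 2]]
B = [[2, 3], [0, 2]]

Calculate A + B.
[[4, 2], [1, 4]]

Add corresponding elements:
(2)+(2)=4
(-1)+(3)=2
(1)+(0)=1
(2)+(2)=4
A + B = [[4, 2], [1, 4]]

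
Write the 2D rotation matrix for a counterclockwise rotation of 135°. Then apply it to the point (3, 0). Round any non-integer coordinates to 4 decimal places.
R = [[-√2/2, -√2/2], [√2/2, -√2/2]]; R·(3, 0) = (-2.1213, 2.1213)

Rotation matrix formula: R(θ) = [[cos θ, -sin θ], [sin θ, cos θ]]
For θ = 135°:
cos(135°) = -√2/2
sin(135°) = √2/2
R = [[-√2/2, -√2/2], [√2/2, -√2/2]]
Apply to (3, 0): [-√2/2·3 + (-√2/2)·0, √2/2·3 + -√2/2·0] = (-2.1213, 2.1213)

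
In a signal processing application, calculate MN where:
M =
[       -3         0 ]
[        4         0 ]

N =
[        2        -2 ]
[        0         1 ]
MN =
[       -6         6 ]
[        8        -8 ]

Matrix multiplication: (MN)[i][j] = sum over k of M[i][k] * N[k][j].
  (MN)[0][0] = (-3)*(2) + (0)*(0) = -6
  (MN)[0][1] = (-3)*(-2) + (0)*(1) = 6
  (MN)[1][0] = (4)*(2) + (0)*(0) = 8
  (MN)[1][1] = (4)*(-2) + (0)*(1) = -8
MN =
[       -6         6 ]
[        8        -8 ]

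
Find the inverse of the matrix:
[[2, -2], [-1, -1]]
[[1/4, -1/2], [-1/4, -1/2]]

For [[a,b],[c,d]], inverse = (1/det)·[[d,-b],[-c,a]]
det = 2·-1 - -2·-1 = -4
Inverse = (1/-4)·[[-1, 2], [1, 2]]
        = [[1/4, -1/2], [-1/4, -1/2]]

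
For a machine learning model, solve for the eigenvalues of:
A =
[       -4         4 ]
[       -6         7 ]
λ = -1, 4

Solve det(A - λI) = 0. For a 2×2 matrix the characteristic equation is λ² - (trace)λ + det = 0.
trace(A) = a + d = -4 + 7 = 3.
det(A) = a*d - b*c = (-4)*(7) - (4)*(-6) = -28 + 24 = -4.
Characteristic equation: λ² - (3)λ + (-4) = 0.
Discriminant = (3)² - 4*(-4) = 9 + 16 = 25.
λ = (3 ± √25) / 2 = (3 ± 5) / 2 = -1, 4.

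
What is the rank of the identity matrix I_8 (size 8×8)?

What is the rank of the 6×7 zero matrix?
rank(I_8) = 8, rank(0) = 0

The identity I_8 has 8 columns that are the standard basis vectors e_1, …, e_8. These are linearly independent, so all 8 columns are pivots and rank(I_8) = 8.
The 6×7 zero matrix has every entry zero, so every row is the zero row and there are no pivots; rank(0) = 0.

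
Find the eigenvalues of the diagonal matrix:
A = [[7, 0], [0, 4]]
λ₁ = 7, λ₂ = 4

The characteristic polynomial of A is det(A - λI) = (7 - λ)(4 - λ) = 0.
The roots are λ = 7 and λ = 4, so the eigenvalues are the diagonal entries.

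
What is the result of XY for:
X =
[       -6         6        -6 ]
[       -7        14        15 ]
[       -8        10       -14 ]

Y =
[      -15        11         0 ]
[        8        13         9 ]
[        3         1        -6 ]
XY =
[      120         6        90 ]
[      262       120        36 ]
[      158        28       174 ]

Matrix multiplication: (XY)[i][j] = sum over k of X[i][k] * Y[k][j].
  (XY)[0][0] = (-6)*(-15) + (6)*(8) + (-6)*(3) = 120
  (XY)[0][1] = (-6)*(11) + (6)*(13) + (-6)*(1) = 6
  (XY)[0][2] = (-6)*(0) + (6)*(9) + (-6)*(-6) = 90
  (XY)[1][0] = (-7)*(-15) + (14)*(8) + (15)*(3) = 262
  (XY)[1][1] = (-7)*(11) + (14)*(13) + (15)*(1) = 120
  (XY)[1][2] = (-7)*(0) + (14)*(9) + (15)*(-6) = 36
  (XY)[2][0] = (-8)*(-15) + (10)*(8) + (-14)*(3) = 158
  (XY)[2][1] = (-8)*(11) + (10)*(13) + (-14)*(1) = 28
  (XY)[2][2] = (-8)*(0) + (10)*(9) + (-14)*(-6) = 174
XY =
[      120         6        90 ]
[      262       120        36 ]
[      158        28       174 ]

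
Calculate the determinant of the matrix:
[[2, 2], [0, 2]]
4

For a 2×2 matrix [[a, b], [c, d]], det = ad - bc
det = (2)(2) - (2)(0) = 4 - 0 = 4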